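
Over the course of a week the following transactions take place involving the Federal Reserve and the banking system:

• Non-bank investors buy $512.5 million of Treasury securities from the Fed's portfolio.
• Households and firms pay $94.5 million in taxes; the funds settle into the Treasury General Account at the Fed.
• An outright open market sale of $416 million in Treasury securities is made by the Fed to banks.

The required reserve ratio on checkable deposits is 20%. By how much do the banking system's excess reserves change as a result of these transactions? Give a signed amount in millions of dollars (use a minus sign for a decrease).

-$901.6 million

Asset sale (to non-banks) $512.5 million: reserves −$512.5M, deposits −$512.5M.
Government account inflow $94.5 million: reserves −$94.5M, deposits −$94.5M.
OMO sale (to banks) $416 million: reserves −$416M, deposits 0.
Totals: Δreserves = −$1023M, Δdeposits = −$607M.
Δrequired reserves = 20% × −$607M = −$121.4M.
Δexcess reserves = Δreserves − Δrequired = −$1023M − (−$121.4M) = -$901.6 million.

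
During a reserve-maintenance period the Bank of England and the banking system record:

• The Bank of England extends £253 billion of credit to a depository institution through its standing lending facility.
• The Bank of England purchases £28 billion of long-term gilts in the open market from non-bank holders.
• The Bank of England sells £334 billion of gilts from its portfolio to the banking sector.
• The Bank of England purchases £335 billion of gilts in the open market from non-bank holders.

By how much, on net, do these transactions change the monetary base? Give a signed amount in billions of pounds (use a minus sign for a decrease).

+£282 billion

Bank of England balance sheet:
  Assets:      Securities +£29B, Loans to banks +£253B
  Liabilities: Bank reserves +£282B
Monetary base = currency + reserves: 0 + (+£282B) = +£282 billion.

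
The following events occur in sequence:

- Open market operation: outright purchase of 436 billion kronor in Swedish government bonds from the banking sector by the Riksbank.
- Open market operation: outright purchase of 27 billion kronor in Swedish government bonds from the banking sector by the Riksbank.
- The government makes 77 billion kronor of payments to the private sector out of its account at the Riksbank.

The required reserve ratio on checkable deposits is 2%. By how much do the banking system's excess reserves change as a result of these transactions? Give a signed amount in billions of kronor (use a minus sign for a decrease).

+538.46 billion

OMO purchase (from banks) 436 billion kronor: reserves +436B, deposits 0.
OMO purchase (from banks) 27 billion kronor: reserves +27B, deposits 0.
Government spending 77 billion kronor: reserves +77B, deposits +77B.
Totals: Δreserves = +540B, Δdeposits = +77B.
Δrequired reserves = 2% × +77B = +1.54B.
Δexcess reserves = Δreserves − Δrequired = +540B − (+1.54B) = +538.46 billion.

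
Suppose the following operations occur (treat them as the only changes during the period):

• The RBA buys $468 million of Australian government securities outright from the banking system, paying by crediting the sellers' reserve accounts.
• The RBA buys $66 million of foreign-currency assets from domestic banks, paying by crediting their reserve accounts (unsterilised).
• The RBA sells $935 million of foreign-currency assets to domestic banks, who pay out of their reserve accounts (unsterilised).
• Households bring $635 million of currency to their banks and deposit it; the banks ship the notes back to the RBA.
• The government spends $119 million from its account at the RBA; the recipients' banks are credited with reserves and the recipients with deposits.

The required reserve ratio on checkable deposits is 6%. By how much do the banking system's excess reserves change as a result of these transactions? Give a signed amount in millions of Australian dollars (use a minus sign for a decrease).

+$307.76 million

OMO purchase (from banks) $468 million: reserves +$468M, deposits 0.
FX purchase $66 million: reserves +$66M, deposits 0.
FX sale $935 million: reserves −$935M, deposits 0.
Currency deposit $635 million: reserves +$635M, deposits +$635M.
Government spending $119 million: reserves +$119M, deposits +$119M.
Totals: Δreserves = +$353M, Δdeposits = +$754M.
Δrequired reserves = 6% × +$754M = +$45.24M.
Δexcess reserves = Δreserves − Δrequired = +$353M − (+$45.24M) = +$307.76 million.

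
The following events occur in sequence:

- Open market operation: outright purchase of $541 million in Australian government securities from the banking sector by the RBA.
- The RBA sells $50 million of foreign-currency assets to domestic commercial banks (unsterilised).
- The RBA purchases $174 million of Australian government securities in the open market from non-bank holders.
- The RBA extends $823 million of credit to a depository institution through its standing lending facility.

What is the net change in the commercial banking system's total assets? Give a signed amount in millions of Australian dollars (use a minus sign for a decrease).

OMO purchase (from banks) $541 million: just an asset swap on bank balance sheets → 0.
FX sale $50 million: just an asset swap on bank balance sheets → 0.
Asset purchase (from non-banks) $174 million: bank balance sheets expand → +$174M.
Discount-window loan $823 million: bank balance sheets expand → +$823M.
Net: 0 + 0 + 174 + 823 = +$997 million.

+$997 million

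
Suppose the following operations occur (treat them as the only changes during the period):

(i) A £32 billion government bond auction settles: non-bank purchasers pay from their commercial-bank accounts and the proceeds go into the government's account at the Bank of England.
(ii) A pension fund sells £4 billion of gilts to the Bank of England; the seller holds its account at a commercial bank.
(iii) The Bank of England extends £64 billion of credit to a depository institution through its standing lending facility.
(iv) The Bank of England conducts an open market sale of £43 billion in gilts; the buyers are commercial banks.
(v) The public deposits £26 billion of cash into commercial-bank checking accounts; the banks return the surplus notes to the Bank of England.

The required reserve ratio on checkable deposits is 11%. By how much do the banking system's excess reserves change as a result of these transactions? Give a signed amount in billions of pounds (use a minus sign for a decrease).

+£19.22 billion

Government account inflow £32 billion: reserves −£32B, deposits −£32B.
Asset purchase (from non-banks) £4 billion: reserves +£4B, deposits +£4B.
Discount-window loan £64 billion: reserves +£64B, deposits 0.
OMO sale (to banks) £43 billion: reserves −£43B, deposits 0.
Currency deposit £26 billion: reserves +£26B, deposits +£26B.
Totals: Δreserves = +£19B, Δdeposits = −£2B.
Δrequired reserves = 11% × −£2B = −£0.22B.
Δexcess reserves = Δreserves − Δrequired = +£19B − (−£0.22B) = +£19.22 billion.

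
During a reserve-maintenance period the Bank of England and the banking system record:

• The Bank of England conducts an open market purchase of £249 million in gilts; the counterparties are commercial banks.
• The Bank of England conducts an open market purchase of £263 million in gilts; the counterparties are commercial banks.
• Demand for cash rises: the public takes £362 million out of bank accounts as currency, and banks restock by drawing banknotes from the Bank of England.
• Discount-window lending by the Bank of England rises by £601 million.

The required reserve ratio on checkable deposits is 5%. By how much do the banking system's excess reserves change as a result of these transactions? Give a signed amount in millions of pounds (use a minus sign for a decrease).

OMO purchase (from banks) £249 million: reserves +£249M, deposits 0.
OMO purchase (from banks) £263 million: reserves +£263M, deposits 0.
Currency withdrawal £362 million: reserves −£362M, deposits −£362M.
Discount-window loan £601 million: reserves +£601M, deposits 0.
Totals: Δreserves = +£751M, Δdeposits = −£362M.
Δrequired reserves = 5% × −£362M = −£18.1M.
Δexcess reserves = Δreserves − Δrequired = +£751M − (−£18.1M) = +£769.1 million.

+£769.1 million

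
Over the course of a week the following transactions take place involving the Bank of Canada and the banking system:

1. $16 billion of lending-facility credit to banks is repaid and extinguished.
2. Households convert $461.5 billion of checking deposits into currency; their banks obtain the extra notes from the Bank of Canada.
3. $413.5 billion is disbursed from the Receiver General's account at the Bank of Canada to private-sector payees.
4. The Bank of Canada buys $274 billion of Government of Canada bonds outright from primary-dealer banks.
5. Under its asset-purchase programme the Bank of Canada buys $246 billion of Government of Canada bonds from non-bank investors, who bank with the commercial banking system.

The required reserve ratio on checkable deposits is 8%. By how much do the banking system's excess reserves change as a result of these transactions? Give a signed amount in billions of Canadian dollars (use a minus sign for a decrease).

+$440.16 billion

Discount-window repayment $16 billion: reserves −$16B, deposits 0.
Currency withdrawal $461.5 billion: reserves −$461.5B, deposits −$461.5B.
Government spending $413.5 billion: reserves +$413.5B, deposits +$413.5B.
OMO purchase (from banks) $274 billion: reserves +$274B, deposits 0.
Asset purchase (from non-banks) $246 billion: reserves +$246B, deposits +$246B.
Totals: Δreserves = +$456B, Δdeposits = +$198B.
Δrequired reserves = 8% × +$198B = +$15.84B.
Δexcess reserves = Δreserves − Δrequired = +$456B − (+$15.84B) = +$440.16 billion.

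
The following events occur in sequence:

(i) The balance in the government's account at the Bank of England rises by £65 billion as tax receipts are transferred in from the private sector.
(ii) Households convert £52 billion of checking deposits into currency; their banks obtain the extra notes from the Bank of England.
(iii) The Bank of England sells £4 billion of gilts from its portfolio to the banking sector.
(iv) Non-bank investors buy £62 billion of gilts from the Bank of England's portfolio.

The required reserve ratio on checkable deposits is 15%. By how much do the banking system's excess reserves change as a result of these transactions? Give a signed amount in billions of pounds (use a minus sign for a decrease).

Government account inflow £65 billion: reserves −£65B, deposits −£65B.
Currency withdrawal £52 billion: reserves −£52B, deposits −£52B.
OMO sale (to banks) £4 billion: reserves −£4B, deposits 0.
Asset sale (to non-banks) £62 billion: reserves −£62B, deposits −£62B.
Totals: Δreserves = −£183B, Δdeposits = −£179B.
Δrequired reserves = 15% × −£179B = −£26.85B.
Δexcess reserves = Δreserves − Δrequired = −£183B − (−£26.85B) = -£156.15 billion.

-£156.15 billion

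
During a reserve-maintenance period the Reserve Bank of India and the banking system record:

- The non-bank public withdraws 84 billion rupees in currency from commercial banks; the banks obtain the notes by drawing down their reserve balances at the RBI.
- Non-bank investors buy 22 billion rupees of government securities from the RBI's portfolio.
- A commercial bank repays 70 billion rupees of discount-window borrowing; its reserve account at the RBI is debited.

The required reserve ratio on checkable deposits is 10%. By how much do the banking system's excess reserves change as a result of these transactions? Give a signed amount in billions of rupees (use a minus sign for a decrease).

Currency withdrawal 84 billion rupees: reserves −84B, deposits −84B.
Asset sale (to non-banks) 22 billion rupees: reserves −22B, deposits −22B.
Discount-window repayment 70 billion rupees: reserves −70B, deposits 0.
Totals: Δreserves = −176B, Δdeposits = −106B.
Δrequired reserves = 10% × −106B = −10.6B.
Δexcess reserves = Δreserves − Δrequired = −176B − (−10.6B) = -165.4 billion.

-165.4 billion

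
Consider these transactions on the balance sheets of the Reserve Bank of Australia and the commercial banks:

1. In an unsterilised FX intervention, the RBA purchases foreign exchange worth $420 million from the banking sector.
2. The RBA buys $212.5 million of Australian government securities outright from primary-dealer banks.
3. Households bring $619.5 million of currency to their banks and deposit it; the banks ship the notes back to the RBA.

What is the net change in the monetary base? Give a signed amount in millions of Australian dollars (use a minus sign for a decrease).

RBA balance sheet:
  Assets:      Securities +$212.5M, Foreign assets +$420M
  Liabilities: Bank reserves +$1252M, Currency in circulation −$619.5M
Monetary base = currency + reserves: −$619.5M + (+$1252M) = +$632.5 million.

+$632.5 million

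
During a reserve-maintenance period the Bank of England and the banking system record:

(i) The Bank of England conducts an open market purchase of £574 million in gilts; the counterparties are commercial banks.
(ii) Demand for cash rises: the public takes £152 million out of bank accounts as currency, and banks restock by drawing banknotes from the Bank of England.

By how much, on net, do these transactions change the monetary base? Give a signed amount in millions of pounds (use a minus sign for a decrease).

+£574 million

OMO purchase (from banks) £574 million: Bank of England balance sheet expands → +£574M.
Currency withdrawal £152 million: just a shift between currency and reserves — both are base money → 0.
Net: 574 + 0 = +£574 million.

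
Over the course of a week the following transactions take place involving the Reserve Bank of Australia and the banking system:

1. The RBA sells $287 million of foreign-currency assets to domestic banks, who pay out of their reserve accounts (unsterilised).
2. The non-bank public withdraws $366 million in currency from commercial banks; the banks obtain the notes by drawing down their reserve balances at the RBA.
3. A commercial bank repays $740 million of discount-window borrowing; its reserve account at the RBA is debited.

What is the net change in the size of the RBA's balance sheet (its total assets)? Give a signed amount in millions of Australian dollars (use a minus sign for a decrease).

RBA balance sheet:
  Assets:      Loans to banks −$740M, Foreign assets −$287M
  Liabilities: Bank reserves −$1393M, Currency in circulation +$366M
Change in total RBA assets = -$1027 million.

-$1027 million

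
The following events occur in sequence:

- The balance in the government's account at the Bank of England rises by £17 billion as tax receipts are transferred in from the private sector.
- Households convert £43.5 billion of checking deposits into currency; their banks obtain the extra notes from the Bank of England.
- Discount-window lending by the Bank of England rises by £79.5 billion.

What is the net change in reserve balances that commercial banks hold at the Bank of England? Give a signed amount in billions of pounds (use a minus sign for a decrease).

+£19 billion

Bank of England balance sheet:
  Assets:      Loans to banks +£79.5B
  Liabilities: Bank reserves +£19B, Currency in circulation +£43.5B, Government deposits +£17B
So the change in reserve balances that commercial banks hold at the Bank of England is +£19 billion.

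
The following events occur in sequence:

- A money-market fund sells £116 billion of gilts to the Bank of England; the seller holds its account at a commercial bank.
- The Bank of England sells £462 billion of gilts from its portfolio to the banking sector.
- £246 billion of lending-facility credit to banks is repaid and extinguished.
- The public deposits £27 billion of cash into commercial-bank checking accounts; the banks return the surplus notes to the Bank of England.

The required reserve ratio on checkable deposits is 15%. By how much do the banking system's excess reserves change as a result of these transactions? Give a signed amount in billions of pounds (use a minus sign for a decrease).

Asset purchase (from non-banks) £116 billion: reserves +£116B, deposits +£116B.
OMO sale (to banks) £462 billion: reserves −£462B, deposits 0.
Discount-window repayment £246 billion: reserves −£246B, deposits 0.
Currency deposit £27 billion: reserves +£27B, deposits +£27B.
Totals: Δreserves = −£565B, Δdeposits = +£143B.
Δrequired reserves = 15% × +£143B = +£21.45B.
Δexcess reserves = Δreserves − Δrequired = −£565B − (+£21.45B) = -£586.45 billion.

-£586.45 billion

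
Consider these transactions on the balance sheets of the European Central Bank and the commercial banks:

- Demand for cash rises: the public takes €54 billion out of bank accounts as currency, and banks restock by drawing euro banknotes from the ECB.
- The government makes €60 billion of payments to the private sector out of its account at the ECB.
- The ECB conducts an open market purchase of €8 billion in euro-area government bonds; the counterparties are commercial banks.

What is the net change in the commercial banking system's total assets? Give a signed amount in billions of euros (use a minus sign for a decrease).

ECB balance sheet:
  Assets:      Securities +€8B
  Liabilities: Bank reserves +€14B, Currency in circulation +€54B, Government deposits −€60B
Commercial banking system:
  Assets:      Reserves at CB +€14B, Securities −€8B
  Liabilities: Checkable deposits +€6B
Change in total bank assets = +€6 billion.

+€6 billion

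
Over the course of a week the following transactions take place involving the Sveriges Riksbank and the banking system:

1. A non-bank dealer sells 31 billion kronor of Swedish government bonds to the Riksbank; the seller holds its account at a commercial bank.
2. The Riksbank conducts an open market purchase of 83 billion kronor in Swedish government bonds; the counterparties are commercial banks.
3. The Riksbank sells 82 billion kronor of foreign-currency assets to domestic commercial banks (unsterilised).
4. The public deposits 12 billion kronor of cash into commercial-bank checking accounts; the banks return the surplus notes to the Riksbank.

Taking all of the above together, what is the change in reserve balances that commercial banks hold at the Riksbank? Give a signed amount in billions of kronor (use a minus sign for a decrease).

+44 billion

Asset purchase (from non-banks) 31 billion kronor: the Riksbank pays by crediting reserve accounts → +31B.
OMO purchase (from banks) 83 billion kronor: the Riksbank pays by crediting reserve accounts → +83B.
FX sale 82 billion kronor: the buying banks pay out of their reserve balances → −82B.
Currency deposit 12 billion kronor: returned notes are swapped for reserve credit → +12B.
Net: 31 + 83 − 82 + 12 = +44 billion.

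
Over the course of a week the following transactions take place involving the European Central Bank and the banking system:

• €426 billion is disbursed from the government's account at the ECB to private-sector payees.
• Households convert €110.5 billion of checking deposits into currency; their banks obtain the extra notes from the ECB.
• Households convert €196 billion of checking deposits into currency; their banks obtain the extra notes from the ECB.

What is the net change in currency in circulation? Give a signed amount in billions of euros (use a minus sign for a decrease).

Government spending €426 billion: no currency enters or leaves circulation → 0.
Currency withdrawal €110.5 billion: notes leave the central bank → +€110.5B.
Currency withdrawal €196 billion: notes leave the central bank → +€196B.
Net: 0 + 110.5 + 196 = +€306.5 billion.

+€306.5 billion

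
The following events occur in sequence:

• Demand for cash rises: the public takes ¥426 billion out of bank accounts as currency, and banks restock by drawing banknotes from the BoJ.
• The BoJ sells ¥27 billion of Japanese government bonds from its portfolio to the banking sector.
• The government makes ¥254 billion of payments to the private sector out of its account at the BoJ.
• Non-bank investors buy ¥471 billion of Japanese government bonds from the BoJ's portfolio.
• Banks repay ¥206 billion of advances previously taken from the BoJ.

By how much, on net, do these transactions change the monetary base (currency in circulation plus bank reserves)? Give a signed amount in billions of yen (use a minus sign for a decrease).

-¥450 billion

Currency withdrawal ¥426 billion: just a shift between currency and reserves — both are base money → 0.
OMO sale (to banks) ¥27 billion: BoJ balance sheet contracts → −¥27B.
Government spending ¥254 billion: a non-base liability converts back to reserves → +¥254B.
Asset sale (to non-banks) ¥471 billion: BoJ balance sheet contracts → −¥471B.
Discount-window repayment ¥206 billion: BoJ balance sheet contracts → −¥206B.
Net: 0 − 27 + 254 − 471 − 206 = -¥450 billion.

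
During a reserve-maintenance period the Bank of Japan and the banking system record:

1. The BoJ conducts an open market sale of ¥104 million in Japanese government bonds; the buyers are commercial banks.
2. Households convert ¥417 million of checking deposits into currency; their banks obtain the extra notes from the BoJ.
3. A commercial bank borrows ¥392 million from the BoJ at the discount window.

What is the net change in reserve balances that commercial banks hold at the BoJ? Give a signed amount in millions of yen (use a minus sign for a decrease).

-¥129 million

BoJ balance sheet:
  Assets:      Securities −¥104M, Loans to banks +¥392M
  Liabilities: Bank reserves −¥129M, Currency in circulation +¥417M
So the change in reserve balances that commercial banks hold at the BoJ is -¥129 million.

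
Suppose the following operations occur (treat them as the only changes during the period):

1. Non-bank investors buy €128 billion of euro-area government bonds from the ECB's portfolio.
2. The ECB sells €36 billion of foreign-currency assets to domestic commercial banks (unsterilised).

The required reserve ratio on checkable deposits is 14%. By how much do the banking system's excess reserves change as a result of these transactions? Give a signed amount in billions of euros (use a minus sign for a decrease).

-€146.08 billion

Asset sale (to non-banks) €128 billion: reserves −€128B, deposits −€128B.
FX sale €36 billion: reserves −€36B, deposits 0.
Totals: Δreserves = −€164B, Δdeposits = −€128B.
Δrequired reserves = 14% × −€128B = −€17.92B.
Δexcess reserves = Δreserves − Δrequired = −€164B − (−€17.92B) = -€146.08 billion.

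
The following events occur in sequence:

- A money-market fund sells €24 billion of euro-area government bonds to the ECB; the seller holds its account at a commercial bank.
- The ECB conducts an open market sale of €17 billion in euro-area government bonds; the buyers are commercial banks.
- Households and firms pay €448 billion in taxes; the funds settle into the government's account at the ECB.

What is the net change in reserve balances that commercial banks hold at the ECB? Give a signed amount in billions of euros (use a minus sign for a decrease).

Asset purchase (from non-banks) €24 billion: the ECB pays by crediting reserve accounts → +€24B.
OMO sale (to banks) €17 billion: the buying banks pay out of their reserve balances → −€17B.
Government account inflow €448 billion: funds move from bank reserves into the government account → −€448B.
Net: 24 − 17 − 448 = -€441 billion.

-€441 billion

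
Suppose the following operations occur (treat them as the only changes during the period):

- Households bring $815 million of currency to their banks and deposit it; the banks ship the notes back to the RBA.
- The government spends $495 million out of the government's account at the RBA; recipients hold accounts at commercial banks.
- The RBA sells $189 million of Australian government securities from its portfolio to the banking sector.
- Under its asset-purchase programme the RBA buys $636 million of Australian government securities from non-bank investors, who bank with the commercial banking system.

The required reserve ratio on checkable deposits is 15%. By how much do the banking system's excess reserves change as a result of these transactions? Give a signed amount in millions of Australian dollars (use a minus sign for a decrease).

Currency deposit $815 million: reserves +$815M, deposits +$815M.
Government spending $495 million: reserves +$495M, deposits +$495M.
OMO sale (to banks) $189 million: reserves −$189M, deposits 0.
Asset purchase (from non-banks) $636 million: reserves +$636M, deposits +$636M.
Totals: Δreserves = +$1757M, Δdeposits = +$1946M.
Δrequired reserves = 15% × +$1946M = +$291.9M.
Δexcess reserves = Δreserves − Δrequired = +$1757M − (+$291.9M) = +$1465.1 million.

+$1465.1 million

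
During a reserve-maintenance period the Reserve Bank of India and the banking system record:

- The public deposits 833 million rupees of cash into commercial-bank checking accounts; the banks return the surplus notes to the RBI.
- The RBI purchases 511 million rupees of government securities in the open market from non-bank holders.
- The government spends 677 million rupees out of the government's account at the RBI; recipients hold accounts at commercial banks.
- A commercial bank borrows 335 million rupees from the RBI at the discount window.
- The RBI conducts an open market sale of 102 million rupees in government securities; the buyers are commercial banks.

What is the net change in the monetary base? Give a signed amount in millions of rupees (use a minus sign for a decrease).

+1421 million

RBI balance sheet:
  Assets:      Securities +409M, Loans to banks +335M
  Liabilities: Bank reserves +2254M, Currency in circulation −833M, Government deposits −677M
Monetary base = currency + reserves: −833M + (+2254M) = +1421 million.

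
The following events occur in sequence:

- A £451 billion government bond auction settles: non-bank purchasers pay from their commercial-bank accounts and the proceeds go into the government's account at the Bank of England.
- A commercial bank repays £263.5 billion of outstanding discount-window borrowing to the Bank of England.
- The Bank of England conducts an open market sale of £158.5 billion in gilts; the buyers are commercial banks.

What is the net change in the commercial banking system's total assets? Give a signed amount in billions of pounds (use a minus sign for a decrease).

-£714.5 billion

Government account inflow £451 billion: bank balance sheets shrink → −£451B.
Discount-window repayment £263.5 billion: bank balance sheets shrink → −£263.5B.
OMO sale (to banks) £158.5 billion: just an asset swap on bank balance sheets → 0.
Net: −451 − 263.5 + 0 = -£714.5 billion.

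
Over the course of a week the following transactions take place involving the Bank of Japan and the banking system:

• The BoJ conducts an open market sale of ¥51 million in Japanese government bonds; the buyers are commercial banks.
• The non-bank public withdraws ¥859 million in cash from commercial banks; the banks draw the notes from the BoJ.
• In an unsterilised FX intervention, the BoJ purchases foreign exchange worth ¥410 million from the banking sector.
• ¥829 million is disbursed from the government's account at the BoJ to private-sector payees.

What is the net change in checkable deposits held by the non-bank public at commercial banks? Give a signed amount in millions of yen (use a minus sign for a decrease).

-¥30 million

OMO sale (to banks) ¥51 million: the counterparty is a bank, so public deposits are unchanged → 0.
Currency withdrawal ¥859 million: non-bank counterparties' bank balances fall → −¥859M.
FX purchase ¥410 million: the counterparty is a bank, so public deposits are unchanged → 0.
Government spending ¥829 million: non-bank counterparties' bank balances rise → +¥829M.
Net: 0 − 859 + 0 + 829 = -¥30 million.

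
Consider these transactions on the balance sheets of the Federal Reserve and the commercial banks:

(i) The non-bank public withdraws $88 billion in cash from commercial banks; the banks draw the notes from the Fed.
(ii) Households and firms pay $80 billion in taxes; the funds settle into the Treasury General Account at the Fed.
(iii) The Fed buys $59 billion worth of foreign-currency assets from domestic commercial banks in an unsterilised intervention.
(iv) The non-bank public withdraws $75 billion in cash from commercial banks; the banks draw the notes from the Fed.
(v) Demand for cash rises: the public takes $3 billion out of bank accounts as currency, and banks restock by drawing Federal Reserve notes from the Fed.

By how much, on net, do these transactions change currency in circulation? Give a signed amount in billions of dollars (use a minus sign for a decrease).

+$166 billion

Fed balance sheet:
  Assets:      Foreign assets +$59B
  Liabilities: Bank reserves −$187B, Currency in circulation +$166B, Government deposits +$80B
So the change in currency in circulation is +$166 billion.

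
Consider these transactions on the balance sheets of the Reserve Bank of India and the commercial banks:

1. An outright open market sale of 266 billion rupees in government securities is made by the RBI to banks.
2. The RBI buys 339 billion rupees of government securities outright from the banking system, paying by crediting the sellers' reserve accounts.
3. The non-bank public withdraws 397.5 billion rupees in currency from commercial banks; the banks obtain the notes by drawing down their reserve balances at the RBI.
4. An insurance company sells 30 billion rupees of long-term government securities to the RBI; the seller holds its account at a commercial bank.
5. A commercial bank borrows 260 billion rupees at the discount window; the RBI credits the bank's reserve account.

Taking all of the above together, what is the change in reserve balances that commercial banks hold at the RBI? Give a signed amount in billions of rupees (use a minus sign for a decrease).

OMO sale (to banks) 266 billion rupees: the buying banks pay out of their reserve balances → −266B.
OMO purchase (from banks) 339 billion rupees: the RBI pays by crediting reserve accounts → +339B.
Currency withdrawal 397.5 billion rupees: banks swap reserves for currency → −397.5B.
Asset purchase (from non-banks) 30 billion rupees: the RBI pays by crediting reserve accounts → +30B.
Discount-window loan 260 billion rupees: the loan is credited to the bank's reserve account → +260B.
Net: −266 + 339 − 397.5 + 30 + 260 = -34.5 billion.

-34.5 billion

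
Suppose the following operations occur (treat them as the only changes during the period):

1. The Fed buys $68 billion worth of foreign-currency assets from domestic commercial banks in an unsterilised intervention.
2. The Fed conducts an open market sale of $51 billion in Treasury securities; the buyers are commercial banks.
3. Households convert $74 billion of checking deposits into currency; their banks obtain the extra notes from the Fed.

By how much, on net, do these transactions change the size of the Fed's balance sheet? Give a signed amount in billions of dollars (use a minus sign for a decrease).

+$17 billion

FX purchase $68 billion: a Fed asset is acquired → +$68B.
OMO sale (to banks) $51 billion: a Fed asset is shed → −$51B.
Currency withdrawal $74 billion: only the composition of liabilities changes → 0.
Net: 68 − 51 + 0 = +$17 billion.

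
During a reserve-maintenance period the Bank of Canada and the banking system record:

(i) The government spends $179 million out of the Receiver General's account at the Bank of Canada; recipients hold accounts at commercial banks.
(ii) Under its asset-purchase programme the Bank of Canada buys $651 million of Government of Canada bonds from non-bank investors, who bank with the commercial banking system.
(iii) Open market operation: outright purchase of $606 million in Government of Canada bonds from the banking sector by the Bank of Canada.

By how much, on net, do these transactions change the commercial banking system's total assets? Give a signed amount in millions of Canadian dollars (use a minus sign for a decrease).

+$830 million

Bank of Canada balance sheet:
  Assets:      Securities +$1257M
  Liabilities: Bank reserves +$1436M, Government deposits −$179M
Commercial banking system:
  Assets:      Reserves at CB +$1436M, Securities −$606M
  Liabilities: Checkable deposits +$830M
Change in total bank assets = +$830 million.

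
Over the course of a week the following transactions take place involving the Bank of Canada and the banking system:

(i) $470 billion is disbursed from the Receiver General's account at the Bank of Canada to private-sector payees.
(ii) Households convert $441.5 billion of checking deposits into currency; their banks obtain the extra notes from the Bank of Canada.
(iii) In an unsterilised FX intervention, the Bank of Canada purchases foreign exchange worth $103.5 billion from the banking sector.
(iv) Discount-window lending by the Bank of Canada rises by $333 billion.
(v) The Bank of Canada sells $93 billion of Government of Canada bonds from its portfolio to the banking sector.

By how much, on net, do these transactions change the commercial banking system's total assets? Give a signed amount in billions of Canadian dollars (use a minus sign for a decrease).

Bank of Canada balance sheet:
  Assets:      Securities −$93B, Loans to banks +$333B, Foreign assets +$103.5B
  Liabilities: Bank reserves +$372B, Currency in circulation +$441.5B, Government deposits −$470B
Commercial banking system:
  Assets:      Reserves at CB +$372B, Securities +$93B, Foreign assets −$103.5B
  Liabilities: Checkable deposits +$28.5B, Borrowings from CB +$333B
Change in total bank assets = +$361.5 billion.

+$361.5 billion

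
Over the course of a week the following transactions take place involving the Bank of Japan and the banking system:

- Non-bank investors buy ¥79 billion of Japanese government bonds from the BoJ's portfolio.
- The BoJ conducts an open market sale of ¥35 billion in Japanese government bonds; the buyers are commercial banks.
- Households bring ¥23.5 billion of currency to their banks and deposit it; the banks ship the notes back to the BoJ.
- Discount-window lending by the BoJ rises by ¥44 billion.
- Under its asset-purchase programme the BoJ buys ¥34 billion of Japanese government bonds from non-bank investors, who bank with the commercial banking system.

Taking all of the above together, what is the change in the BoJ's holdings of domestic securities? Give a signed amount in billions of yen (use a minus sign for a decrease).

-¥80 billion

BoJ balance sheet:
  Assets:      Securities −¥80B, Loans to banks +¥44B
  Liabilities: Bank reserves −¥12.5B, Currency in circulation −¥23.5B
Commercial banking system:
  Assets:      Reserves at CB −¥12.5B, Securities +¥35B
  Liabilities: Checkable deposits −¥21.5B, Borrowings from CB +¥44B
So the change in the BoJ's holdings of domestic securities is -¥80 billion.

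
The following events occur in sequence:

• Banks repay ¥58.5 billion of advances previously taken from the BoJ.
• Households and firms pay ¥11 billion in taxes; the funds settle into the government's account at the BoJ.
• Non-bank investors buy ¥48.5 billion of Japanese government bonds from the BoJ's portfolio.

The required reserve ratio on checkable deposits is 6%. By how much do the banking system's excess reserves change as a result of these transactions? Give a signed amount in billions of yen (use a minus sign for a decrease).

Discount-window repayment ¥58.5 billion: reserves −¥58.5B, deposits 0.
Government account inflow ¥11 billion: reserves −¥11B, deposits −¥11B.
Asset sale (to non-banks) ¥48.5 billion: reserves −¥48.5B, deposits −¥48.5B.
Totals: Δreserves = −¥118B, Δdeposits = −¥59.5B.
Δrequired reserves = 6% × −¥59.5B = −¥3.57B.
Δexcess reserves = Δreserves − Δrequired = −¥118B − (−¥3.57B) = -¥114.43 billion.

-¥114.43 billion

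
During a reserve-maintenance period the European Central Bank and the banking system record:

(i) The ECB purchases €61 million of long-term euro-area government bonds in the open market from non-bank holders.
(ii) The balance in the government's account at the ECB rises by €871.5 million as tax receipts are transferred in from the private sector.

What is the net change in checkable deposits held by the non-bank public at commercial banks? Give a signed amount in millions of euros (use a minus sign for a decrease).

Asset purchase (from non-banks) €61 million: non-bank counterparties' bank balances rise → +€61M.
Government account inflow €871.5 million: non-bank counterparties' bank balances fall → −€871.5M.
Net: 61 − 871.5 = -€810.5 million.

-€810.5 million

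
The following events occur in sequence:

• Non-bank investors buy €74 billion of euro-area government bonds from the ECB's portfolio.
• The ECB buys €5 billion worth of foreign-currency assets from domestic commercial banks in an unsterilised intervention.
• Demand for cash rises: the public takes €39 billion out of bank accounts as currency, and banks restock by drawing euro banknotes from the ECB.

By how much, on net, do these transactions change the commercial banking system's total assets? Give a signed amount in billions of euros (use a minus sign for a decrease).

Asset sale (to non-banks) €74 billion: bank balance sheets shrink → −€74B.
FX purchase €5 billion: just an asset swap on bank balance sheets → 0.
Currency withdrawal €39 billion: bank balance sheets shrink → −€39B.
Net: −74 + 0 − 39 = -€113 billion.

-€113 billion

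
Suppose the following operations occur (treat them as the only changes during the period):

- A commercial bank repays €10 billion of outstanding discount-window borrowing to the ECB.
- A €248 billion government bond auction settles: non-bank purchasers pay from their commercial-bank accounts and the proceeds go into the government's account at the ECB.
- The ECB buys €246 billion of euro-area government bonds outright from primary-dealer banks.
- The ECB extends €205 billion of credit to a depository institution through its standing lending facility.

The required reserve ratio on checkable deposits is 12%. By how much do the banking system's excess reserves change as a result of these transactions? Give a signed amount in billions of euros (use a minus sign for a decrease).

+€222.76 billion

Discount-window repayment €10 billion: reserves −€10B, deposits 0.
Government account inflow €248 billion: reserves −€248B, deposits −€248B.
OMO purchase (from banks) €246 billion: reserves +€246B, deposits 0.
Discount-window loan €205 billion: reserves +€205B, deposits 0.
Totals: Δreserves = +€193B, Δdeposits = −€248B.
Δrequired reserves = 12% × −€248B = −€29.76B.
Δexcess reserves = Δreserves − Δrequired = +€193B − (−€29.76B) = +€222.76 billion.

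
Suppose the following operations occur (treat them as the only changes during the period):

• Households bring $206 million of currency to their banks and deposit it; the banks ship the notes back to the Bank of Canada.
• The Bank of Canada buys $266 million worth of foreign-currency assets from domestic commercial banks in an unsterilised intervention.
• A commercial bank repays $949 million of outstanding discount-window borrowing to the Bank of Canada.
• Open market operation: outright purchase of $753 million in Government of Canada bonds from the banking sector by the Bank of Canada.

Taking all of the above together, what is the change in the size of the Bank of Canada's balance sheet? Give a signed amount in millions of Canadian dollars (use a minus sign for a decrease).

Currency deposit $206 million: only the composition of liabilities changes → 0.
FX purchase $266 million: a Bank of Canada asset is acquired → +$266M.
Discount-window repayment $949 million: a Bank of Canada asset is shed → −$949M.
OMO purchase (from banks) $753 million: a Bank of Canada asset is acquired → +$753M.
Net: 0 + 266 − 949 + 753 = +$70 million.

+$70 million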